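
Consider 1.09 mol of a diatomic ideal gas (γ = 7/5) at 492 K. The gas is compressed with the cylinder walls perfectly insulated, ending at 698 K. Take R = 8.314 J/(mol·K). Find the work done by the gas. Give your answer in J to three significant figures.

W ≈ -4670 J

Adiabatic ⇒ Q = 0, so W_by = −ΔU = nCᵥ(T₁ − T₂).
Cᵥ = 5R/2 = 20.79 J/(mol·K).
W = (1.09)(20.79)(492 − 698) = -4667 J.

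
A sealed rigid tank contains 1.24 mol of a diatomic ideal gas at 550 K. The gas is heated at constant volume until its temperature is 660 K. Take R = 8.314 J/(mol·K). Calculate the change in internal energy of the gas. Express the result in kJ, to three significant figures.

Constant volume ⇒ W = 0, so Q = ΔU = nCᵥΔT with Cᵥ = 5R/2 = 20.79 J/(mol·K).
ΔU = (1.24)(20.79)(660 − 550) = 2835 J.

ΔU ≈ 2.84 kJ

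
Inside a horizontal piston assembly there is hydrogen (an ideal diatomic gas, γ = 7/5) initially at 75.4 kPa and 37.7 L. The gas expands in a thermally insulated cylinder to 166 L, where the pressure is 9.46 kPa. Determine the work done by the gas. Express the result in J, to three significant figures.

Adiabatic: W = (P₁V₁ − P₂V₂)/(γ − 1) with γ = 7/5.
P₁V₁ = 2843 J, P₂V₂ = 1570 J.
W = (2843 − 1570) / 0.4 = 3181 J.

W ≈ 3180 J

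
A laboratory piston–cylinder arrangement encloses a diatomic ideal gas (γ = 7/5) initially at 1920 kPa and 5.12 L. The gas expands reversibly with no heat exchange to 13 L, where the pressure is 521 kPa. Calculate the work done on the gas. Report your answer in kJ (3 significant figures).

Adiabatic: W = (P₁V₁ − P₂V₂)/(γ − 1) with γ = 7/5.
P₁V₁ = 9830 J, P₂V₂ = 6773 J.
W = (9830 − 6773) / 0.4 = 7644 J.
Work on gas = −W_by = -7644 J.

W ≈ -7.64 kJ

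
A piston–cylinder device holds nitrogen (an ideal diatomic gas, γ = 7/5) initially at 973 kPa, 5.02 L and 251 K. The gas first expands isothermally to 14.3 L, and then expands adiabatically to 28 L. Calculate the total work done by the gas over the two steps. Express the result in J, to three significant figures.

Step 1 (isothermal): W = P₁V₁ ln(V₂/V₁) = (4884) ln(14.3/5.02) = 5113 J.
After step 1: P = 341.6 kPa, V = 14.3 L, T = 251 K.
Step 2 (adiabatic): W = (P₁V₁ − P₂V₂)/(γ−1) = (4884 − 3733)/0.4 = 2878 J.
W_total = 5113 + 2878 = 7991 J.

W_total ≈ 7990 J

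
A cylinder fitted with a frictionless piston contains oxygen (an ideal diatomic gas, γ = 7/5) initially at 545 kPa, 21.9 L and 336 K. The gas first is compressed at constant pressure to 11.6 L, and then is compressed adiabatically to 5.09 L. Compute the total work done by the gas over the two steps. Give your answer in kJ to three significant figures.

W_total ≈ -11.8 kJ

Step 1 (isobaric): W = PΔV = (545 kPa)(11.6 − 21.9 L) = -5613 J.
After step 1: P = 545 kPa, V = 11.6 L, T = 178 K.
Step 2 (adiabatic): W = (P₁V₁ − P₂V₂)/(γ−1) = (6322 − 8789)/0.4 = -6168 J.
W_total = -5613 − 6168 = -11782 J.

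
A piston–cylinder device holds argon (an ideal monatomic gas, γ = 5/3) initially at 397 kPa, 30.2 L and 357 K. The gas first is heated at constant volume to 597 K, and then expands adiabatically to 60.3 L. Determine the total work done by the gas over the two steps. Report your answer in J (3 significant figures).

Step 1 (isochoric): W = 0 (constant volume).
After step 1: P = 663.9 kPa (V unchanged).
Step 2 (adiabatic): W = (P₁V₁ − P₂V₂)/(γ−1) = (20050 − 12644)/0.667 = 11108 J.
W_total = 0 + 11108 = 11108 J.

W_total ≈ 11100 J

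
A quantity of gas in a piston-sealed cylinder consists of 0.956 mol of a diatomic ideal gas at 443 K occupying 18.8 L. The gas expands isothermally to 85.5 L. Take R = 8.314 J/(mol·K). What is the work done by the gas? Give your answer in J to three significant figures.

Isothermal: W = nRT ln(V₂/V₁).
W = (0.956)(8.314)(443) × ln(85.5/18.8)
  = 3521 × 1.515
W_by_gas = 5333 J.

W ≈ 5330 J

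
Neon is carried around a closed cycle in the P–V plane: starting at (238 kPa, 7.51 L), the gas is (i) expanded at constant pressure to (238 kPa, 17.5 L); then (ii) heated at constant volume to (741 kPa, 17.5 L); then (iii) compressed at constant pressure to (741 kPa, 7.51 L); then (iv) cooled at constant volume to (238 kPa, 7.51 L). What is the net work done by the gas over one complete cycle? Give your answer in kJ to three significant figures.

W_net ≈ -5.02 kJ

Constant-volume legs do no work.
W(i) = (238)(17.5 − 7.51) = 2378 J; W(iii) = (741)(7.51 − 17.5) = -7403 J.
W_net = 2378 − 7403 = -5025 J (the counter-clockwise enclosed area).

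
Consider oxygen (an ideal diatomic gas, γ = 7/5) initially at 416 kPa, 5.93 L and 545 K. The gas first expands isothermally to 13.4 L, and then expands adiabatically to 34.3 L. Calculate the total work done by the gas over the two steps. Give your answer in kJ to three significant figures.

W_total ≈ 3.94 kJ

Step 1 (isothermal): W = P₁V₁ ln(V₂/V₁) = (2467) ln(13.4/5.93) = 2011 J.
After step 1: P = 184.1 kPa, V = 13.4 L, T = 545 K.
Step 2 (adiabatic): W = (P₁V₁ − P₂V₂)/(γ−1) = (2467 − 1694)/0.4 = 1933 J.
W_total = 2011 + 1933 = 3944 J.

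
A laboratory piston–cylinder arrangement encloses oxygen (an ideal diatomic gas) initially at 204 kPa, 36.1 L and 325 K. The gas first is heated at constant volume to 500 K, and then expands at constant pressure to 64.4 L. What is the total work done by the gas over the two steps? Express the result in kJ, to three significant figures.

W_total ≈ 8.88 kJ

Step 1 (isochoric): W = 0 (constant volume).
After step 1: P = 313.8 kPa (V unchanged).
Step 2 (isobaric): W = PΔV = (313.8 kPa)(64.4 − 36.1 L) = 8882 J.
W_total = 0 + 8882 = 8882 J.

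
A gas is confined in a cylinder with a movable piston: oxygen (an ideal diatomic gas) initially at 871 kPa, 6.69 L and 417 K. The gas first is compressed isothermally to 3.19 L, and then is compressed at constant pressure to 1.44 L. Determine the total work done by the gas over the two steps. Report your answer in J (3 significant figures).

Step 1 (isothermal): W = P₁V₁ ln(V₂/V₁) = (5827) ln(3.19/6.69) = -4315 J.
After step 1: P = 1827 kPa, V = 3.19 L, T = 417 K.
Step 2 (isobaric): W = PΔV = (1827 kPa)(1.44 − 3.19 L) = -3197 J.
W_total = -4315 − 3197 = -7512 J.

W_total ≈ -7510 J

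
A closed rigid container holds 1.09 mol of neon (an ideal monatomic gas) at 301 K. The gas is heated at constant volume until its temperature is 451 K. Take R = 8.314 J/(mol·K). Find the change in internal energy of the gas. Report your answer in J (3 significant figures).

ΔU ≈ 2040 J

Constant volume ⇒ W = 0, so Q = ΔU = nCᵥΔT with Cᵥ = 3R/2 = 12.47 J/(mol·K).
ΔU = (1.09)(12.47)(451 − 301) = 2039 J.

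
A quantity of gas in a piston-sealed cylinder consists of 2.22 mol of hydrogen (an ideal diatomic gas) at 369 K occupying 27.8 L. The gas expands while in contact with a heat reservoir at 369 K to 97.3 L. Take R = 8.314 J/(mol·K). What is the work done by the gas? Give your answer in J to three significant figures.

W ≈ 8530 J

Isothermal: W = nRT ln(V₂/V₁).
W = (2.22)(8.314)(369) × ln(97.3/27.8)
  = 6811 × 1.253
W_by_gas = 8532 J.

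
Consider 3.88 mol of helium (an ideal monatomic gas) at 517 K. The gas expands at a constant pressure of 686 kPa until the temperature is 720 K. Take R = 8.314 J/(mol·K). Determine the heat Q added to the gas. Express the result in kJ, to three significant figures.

Q ≈ 16.4 kJ

Isobaric: W = nRΔT = (3.88)(8.314)(203) = 6548 J.
ΔU = nCᵥΔT with Cᵥ = 3R/2: ΔU = (3.88)(12.47)(203) = 9823 J.
Q = ΔU + W = 9823 + 6548 = 16371 J.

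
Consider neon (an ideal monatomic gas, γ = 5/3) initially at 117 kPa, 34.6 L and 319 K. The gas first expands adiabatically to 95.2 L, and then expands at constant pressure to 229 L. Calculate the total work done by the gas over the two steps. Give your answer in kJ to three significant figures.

Step 1 (adiabatic): W = (P₁V₁ − P₂V₂)/(γ−1) = (4048 − 2062)/0.667 = 2980 J.
After step 1: P = 21.66 kPa, V = 95.2 L, T = 162.5 K.
Step 2 (isobaric): W = PΔV = (21.66 kPa)(229 − 95.2 L) = 2898 J.
W_total = 2980 + 2898 = 5877 J.

W_total ≈ 5.88 kJ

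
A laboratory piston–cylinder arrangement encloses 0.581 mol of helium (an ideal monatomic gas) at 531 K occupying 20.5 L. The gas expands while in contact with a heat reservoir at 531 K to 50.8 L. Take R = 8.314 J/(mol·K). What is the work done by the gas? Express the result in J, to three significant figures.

W ≈ 2330 J

Isothermal: W = nRT ln(V₂/V₁).
W = (0.581)(8.314)(531) × ln(50.8/20.5)
  = 2565 × 0.9075
W_by_gas = 2328 J.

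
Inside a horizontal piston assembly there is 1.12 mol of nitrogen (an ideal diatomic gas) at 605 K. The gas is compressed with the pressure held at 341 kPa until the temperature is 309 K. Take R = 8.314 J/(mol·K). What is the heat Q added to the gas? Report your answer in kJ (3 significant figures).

Q ≈ -9.65 kJ

Isobaric: W = nRΔT = (1.12)(8.314)(-296) = -2756 J.
ΔU = nCᵥΔT with Cᵥ = 5R/2: ΔU = (1.12)(20.79)(-296) = -6891 J.
Q = ΔU + W = -6891 − 2756 = -9647 J.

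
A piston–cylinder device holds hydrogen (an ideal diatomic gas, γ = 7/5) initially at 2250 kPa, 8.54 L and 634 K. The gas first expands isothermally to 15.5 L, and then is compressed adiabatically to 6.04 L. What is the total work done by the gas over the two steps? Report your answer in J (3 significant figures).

Step 1 (isothermal): W = P₁V₁ ln(V₂/V₁) = (19215) ln(15.5/8.54) = 11454 J.
After step 1: P = 1240 kPa, V = 15.5 L, T = 634 K.
Step 2 (adiabatic): W = (P₁V₁ − P₂V₂)/(γ−1) = (19215 − 28013)/0.4 = -21995 J.
W_total = 11454 − 21995 = -10541 J.

W_total ≈ -10500 J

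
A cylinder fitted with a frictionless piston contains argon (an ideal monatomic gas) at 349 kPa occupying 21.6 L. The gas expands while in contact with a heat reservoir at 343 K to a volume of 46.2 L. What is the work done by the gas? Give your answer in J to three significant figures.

W ≈ 5730 J

Isothermal: W = nRT ln(V₂/V₁) = P₁V₁ ln(V₂/V₁).
P₁V₁ = (349 kPa)(21.6 L) = 7538 J.
W = 7538 × ln(46.2/21.6) = 7538 × 0.7603
W_by_gas = 5731 J.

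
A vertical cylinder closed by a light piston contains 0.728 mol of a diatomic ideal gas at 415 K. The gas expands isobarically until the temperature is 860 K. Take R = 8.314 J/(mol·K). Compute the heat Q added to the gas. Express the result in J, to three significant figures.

Isobaric: W = nRΔT = (0.728)(8.314)(445) = 2693 J.
ΔU = nCᵥΔT with Cᵥ = 5R/2: ΔU = (0.728)(20.79)(445) = 6734 J.
Q = ΔU + W = 6734 + 2693 = 9427 J.

Q ≈ 9430 J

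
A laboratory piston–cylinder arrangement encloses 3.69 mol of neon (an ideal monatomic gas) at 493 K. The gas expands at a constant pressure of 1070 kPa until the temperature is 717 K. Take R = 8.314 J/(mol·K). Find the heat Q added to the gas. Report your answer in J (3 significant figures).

Isobaric: W = nRΔT = (3.69)(8.314)(224) = 6872 J.
ΔU = nCᵥΔT with Cᵥ = 3R/2: ΔU = (3.69)(12.47)(224) = 10308 J.
Q = ΔU + W = 10308 + 6872 = 17180 J.

Q ≈ 17200 J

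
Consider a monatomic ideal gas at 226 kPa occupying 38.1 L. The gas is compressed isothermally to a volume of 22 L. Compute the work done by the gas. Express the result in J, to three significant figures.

W ≈ -4730 J

Isothermal: W = nRT ln(V₂/V₁) = P₁V₁ ln(V₂/V₁).
P₁V₁ = (226 kPa)(38.1 L) = 8611 J.
W = 8611 × ln(22/38.1) = 8611 × -0.5492
W_by_gas = -4729 J.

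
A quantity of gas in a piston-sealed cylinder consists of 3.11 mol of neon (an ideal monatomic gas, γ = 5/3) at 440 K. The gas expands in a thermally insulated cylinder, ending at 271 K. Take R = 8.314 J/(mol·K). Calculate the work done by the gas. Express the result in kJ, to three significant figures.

W ≈ 6.55 kJ

Adiabatic ⇒ Q = 0, so W_by = −ΔU = nCᵥ(T₁ − T₂).
Cᵥ = 3R/2 = 12.47 J/(mol·K).
W = (3.11)(12.47)(440 − 271) = 6555 J.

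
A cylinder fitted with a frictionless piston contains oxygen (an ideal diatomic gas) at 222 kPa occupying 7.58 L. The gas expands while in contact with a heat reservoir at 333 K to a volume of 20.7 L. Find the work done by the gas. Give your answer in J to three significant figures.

W ≈ 1690 J

Isothermal: W = nRT ln(V₂/V₁) = P₁V₁ ln(V₂/V₁).
P₁V₁ = (222 kPa)(7.58 L) = 1683 J.
W = 1683 × ln(20.7/7.58) = 1683 × 1.005
W_by_gas = 1691 J.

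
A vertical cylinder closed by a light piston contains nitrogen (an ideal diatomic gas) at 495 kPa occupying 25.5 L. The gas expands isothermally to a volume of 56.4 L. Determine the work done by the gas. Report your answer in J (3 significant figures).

W ≈ 10000 J

Isothermal: W = nRT ln(V₂/V₁) = P₁V₁ ln(V₂/V₁).
P₁V₁ = (495 kPa)(25.5 L) = 12622 J.
W = 12622 × ln(56.4/25.5) = 12622 × 0.7938
W_by_gas = 10020 J.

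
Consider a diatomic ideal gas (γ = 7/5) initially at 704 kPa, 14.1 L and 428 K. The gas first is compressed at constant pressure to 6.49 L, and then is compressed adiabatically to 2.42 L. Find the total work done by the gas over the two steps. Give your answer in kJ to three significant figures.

W_total ≈ -10.9 kJ

Step 1 (isobaric): W = PΔV = (704 kPa)(6.49 − 14.1 L) = -5357 J.
After step 1: P = 704 kPa, V = 6.49 L, T = 197 K.
Step 2 (adiabatic): W = (P₁V₁ − P₂V₂)/(γ−1) = (4569 − 6779)/0.4 = -5526 J.
W_total = -5357 − 5526 = -10883 J.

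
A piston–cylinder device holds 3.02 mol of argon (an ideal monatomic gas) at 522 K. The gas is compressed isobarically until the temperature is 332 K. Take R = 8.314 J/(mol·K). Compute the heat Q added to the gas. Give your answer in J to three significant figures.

Q ≈ -11900 J

Isobaric: W = nRΔT = (3.02)(8.314)(-190) = -4771 J.
ΔU = nCᵥΔT with Cᵥ = 3R/2: ΔU = (3.02)(12.47)(-190) = -7156 J.
Q = ΔU + W = -7156 − 4771 = -11926 J.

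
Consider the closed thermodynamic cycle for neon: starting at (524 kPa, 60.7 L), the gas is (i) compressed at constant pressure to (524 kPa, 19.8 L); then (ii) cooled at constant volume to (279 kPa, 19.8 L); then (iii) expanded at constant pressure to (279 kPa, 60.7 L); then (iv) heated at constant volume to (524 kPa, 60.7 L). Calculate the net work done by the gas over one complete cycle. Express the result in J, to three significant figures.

Constant-volume legs do no work.
W(i) = (524)(19.8 − 60.7) = -21432 J; W(iii) = (279)(60.7 − 19.8) = 11411 J.
W_net = -21432 + 11411 = -10020 J (the counter-clockwise enclosed area).

W_net ≈ -10000 J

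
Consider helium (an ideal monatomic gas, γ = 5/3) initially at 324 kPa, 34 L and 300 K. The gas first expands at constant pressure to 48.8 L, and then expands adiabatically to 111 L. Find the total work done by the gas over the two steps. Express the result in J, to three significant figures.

Step 1 (isobaric): W = PΔV = (324 kPa)(48.8 − 34 L) = 4795 J.
After step 1: P = 324 kPa, V = 48.8 L, T = 430.6 K.
Step 2 (adiabatic): W = (P₁V₁ − P₂V₂)/(γ−1) = (15811 − 9142)/0.667 = 10004 J.
W_total = 4795 + 10004 = 14799 J.

W_total ≈ 14800 J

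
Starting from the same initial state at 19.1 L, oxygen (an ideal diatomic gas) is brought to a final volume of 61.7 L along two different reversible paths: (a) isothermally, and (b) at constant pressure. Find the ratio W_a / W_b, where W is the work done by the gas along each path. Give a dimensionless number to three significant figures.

Path (a) isothermal: W = P₁V₁ ln(V₂/V₁) → W_a/(P₁V₁) = 1.173.
Path (b) isobaric: W = P₁(V₂ − V₁) → W_b/(P₁V₁) = 2.23.
W_a / W_b = 1.173 / 2.23 = 0.5257.

W_a / W_b ≈ 0.526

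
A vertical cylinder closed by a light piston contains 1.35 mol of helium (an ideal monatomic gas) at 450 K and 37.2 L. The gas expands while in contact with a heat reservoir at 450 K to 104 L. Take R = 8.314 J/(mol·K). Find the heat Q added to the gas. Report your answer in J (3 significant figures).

Isothermal ⇒ ΔU = 0, so Q = W = nRT ln(V₂/V₁).
Q = (1.35)(8.314)(450) ln(104/37.2) = 5051 × 1.028 = 5193 J.

Q ≈ 5190 J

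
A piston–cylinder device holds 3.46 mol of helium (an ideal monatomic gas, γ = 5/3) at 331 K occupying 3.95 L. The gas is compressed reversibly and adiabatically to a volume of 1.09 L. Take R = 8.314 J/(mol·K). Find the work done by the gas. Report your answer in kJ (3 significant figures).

W ≈ -19.4 kJ

Adiabatic: TV^(γ−1) = const with γ = 5/3.
T₂ = T₁ (V₁/V₂)^(γ−1) = 331 × (3.95/1.09)^0.667 = 331 × 2.359 = 780.9 K.
W_by = nCᵥ(T₁ − T₂) = (3.46)(12.47)(331 − 780.9) = -19414 J.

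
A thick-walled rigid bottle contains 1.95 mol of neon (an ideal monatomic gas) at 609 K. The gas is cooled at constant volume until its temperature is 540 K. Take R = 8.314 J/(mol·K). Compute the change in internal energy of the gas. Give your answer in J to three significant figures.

ΔU ≈ -1680 J

Constant volume ⇒ W = 0, so Q = ΔU = nCᵥΔT with Cᵥ = 3R/2 = 12.47 J/(mol·K).
ΔU = (1.95)(12.47)(540 − 609) = -1678 J.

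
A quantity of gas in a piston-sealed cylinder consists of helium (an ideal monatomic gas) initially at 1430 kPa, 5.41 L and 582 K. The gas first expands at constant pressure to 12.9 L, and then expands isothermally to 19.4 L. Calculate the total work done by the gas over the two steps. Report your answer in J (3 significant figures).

Step 1 (isobaric): W = PΔV = (1430 kPa)(12.9 − 5.41 L) = 10711 J.
After step 1: P = 1430 kPa, V = 12.9 L, T = 1388 K.
Step 2 (isothermal): W = P₁V₁ ln(V₂/V₁) = (18447) ln(19.4/12.9) = 7527 J.
W_total = 10711 + 7527 = 18238 J.

W_total ≈ 18200 J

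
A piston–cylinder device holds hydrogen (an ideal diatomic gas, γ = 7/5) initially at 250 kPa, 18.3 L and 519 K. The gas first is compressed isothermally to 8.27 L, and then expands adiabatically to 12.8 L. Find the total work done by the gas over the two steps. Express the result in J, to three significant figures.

Step 1 (isothermal): W = P₁V₁ ln(V₂/V₁) = (4575) ln(8.27/18.3) = -3634 J.
After step 1: P = 553.2 kPa, V = 8.27 L, T = 519 K.
Step 2 (adiabatic): W = (P₁V₁ − P₂V₂)/(γ−1) = (4575 − 3842)/0.4 = 1834 J.
W_total = -3634 + 1834 = -1800 J.

W_total ≈ -1800 J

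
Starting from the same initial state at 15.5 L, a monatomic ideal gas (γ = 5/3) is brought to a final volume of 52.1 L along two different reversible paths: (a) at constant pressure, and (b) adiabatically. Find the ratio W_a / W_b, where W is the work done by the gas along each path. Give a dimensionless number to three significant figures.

W_a / W_b ≈ 2.84

Path (a) isobaric: W = P₁(V₂ − V₁) → W_a/(P₁V₁) = 2.361.
Path (b) adiabatic: W = P₁V₁(1 − (V₁/V₂)^(γ−1))/(γ−1) → W_b/(P₁V₁) = 0.8315.
W_a / W_b = 2.361 / 0.8315 = 2.84.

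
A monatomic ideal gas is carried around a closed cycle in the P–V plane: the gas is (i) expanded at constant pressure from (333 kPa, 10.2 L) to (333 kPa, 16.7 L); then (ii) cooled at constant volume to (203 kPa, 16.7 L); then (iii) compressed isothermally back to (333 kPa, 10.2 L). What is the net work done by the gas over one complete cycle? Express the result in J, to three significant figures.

Leg (i): W = PΔV = (333)(16.7 − 10.2) = 2164 J.
Leg (ii): W = 0.
Leg (iii): W = PᵢVᵢ ln(V_f/Vᵢ) = (3390) ln(10.2/16.7) = -1671 J.
W_net = 2164 − 1671 = 493.1 J.

W_net ≈ 493 J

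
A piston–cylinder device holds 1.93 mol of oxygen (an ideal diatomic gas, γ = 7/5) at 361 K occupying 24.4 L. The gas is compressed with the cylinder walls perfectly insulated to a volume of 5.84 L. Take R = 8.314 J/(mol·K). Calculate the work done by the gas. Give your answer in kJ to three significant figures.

Adiabatic: TV^(γ−1) = const with γ = 7/5.
T₂ = T₁ (V₁/V₂)^(γ−1) = 361 × (24.4/5.84)^0.4 = 361 × 1.772 = 639.6 K.
W_by = nCᵥ(T₁ − T₂) = (1.93)(20.79)(361 − 639.6) = -11175 J.

W ≈ -11.2 kJ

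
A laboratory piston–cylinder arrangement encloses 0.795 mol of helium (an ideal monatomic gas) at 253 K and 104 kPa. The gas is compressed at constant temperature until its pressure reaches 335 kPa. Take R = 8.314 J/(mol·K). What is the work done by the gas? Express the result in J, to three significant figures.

W ≈ -1960 J

Isothermal process: W = nRT ln(V₂/V₁) = nRT ln(P₁/P₂).
W = (0.795)(8.314)(253) × ln(104/335)
  = 1672 × ln(0.3104) = 1672 × -1.17
W_by_gas = -1956 J.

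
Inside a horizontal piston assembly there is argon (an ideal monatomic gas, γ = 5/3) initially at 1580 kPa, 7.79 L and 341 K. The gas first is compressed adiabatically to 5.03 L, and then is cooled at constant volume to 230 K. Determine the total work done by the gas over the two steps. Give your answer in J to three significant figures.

Step 1 (adiabatic): W = (P₁V₁ − P₂V₂)/(γ−1) = (12308 − 16476)/0.667 = -6251 J.
Step 2 (isochoric): W = 0 (constant volume).
W_total = -6251 + 0 = -6251 J.

W_total ≈ -6250 J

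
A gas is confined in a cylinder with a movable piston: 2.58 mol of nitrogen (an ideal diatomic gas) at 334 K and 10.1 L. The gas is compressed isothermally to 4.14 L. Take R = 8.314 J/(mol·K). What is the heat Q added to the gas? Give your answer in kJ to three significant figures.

Isothermal ⇒ ΔU = 0, so Q = W = nRT ln(V₂/V₁).
Q = (2.58)(8.314)(334) ln(4.14/10.1) = 7164 × -0.8918 = -6389 J.

Q ≈ -6.39 kJ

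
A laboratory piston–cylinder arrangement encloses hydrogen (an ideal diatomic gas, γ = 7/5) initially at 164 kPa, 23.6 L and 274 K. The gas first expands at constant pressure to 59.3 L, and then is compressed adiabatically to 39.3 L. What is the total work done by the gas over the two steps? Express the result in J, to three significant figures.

Step 1 (isobaric): W = PΔV = (164 kPa)(59.3 − 23.6 L) = 5855 J.
After step 1: P = 164 kPa, V = 59.3 L, T = 688.5 K.
Step 2 (adiabatic): W = (P₁V₁ − P₂V₂)/(γ−1) = (9725 − 11465)/0.4 = -4349 J.
W_total = 5855 − 4349 = 1506 J.

W_total ≈ 1510 J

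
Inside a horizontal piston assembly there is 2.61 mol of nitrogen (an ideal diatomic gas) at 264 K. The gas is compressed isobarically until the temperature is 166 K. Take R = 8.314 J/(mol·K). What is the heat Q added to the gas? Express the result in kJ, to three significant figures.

Isobaric: W = nRΔT = (2.61)(8.314)(-98) = -2127 J.
ΔU = nCᵥΔT with Cᵥ = 5R/2: ΔU = (2.61)(20.79)(-98) = -5316 J.
Q = ΔU + W = -5316 − 2127 = -7443 J.

Q ≈ -7.44 kJ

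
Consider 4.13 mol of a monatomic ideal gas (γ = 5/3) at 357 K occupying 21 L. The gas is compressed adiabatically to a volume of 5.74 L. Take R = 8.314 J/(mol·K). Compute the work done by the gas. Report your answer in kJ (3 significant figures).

Adiabatic: TV^(γ−1) = const with γ = 5/3.
T₂ = T₁ (V₁/V₂)^(γ−1) = 357 × (21/5.74)^0.667 = 357 × 2.374 = 847.6 K.
W_by = nCᵥ(T₁ − T₂) = (4.13)(12.47)(357 − 847.6) = -25270 J.

W ≈ -25.3 kJ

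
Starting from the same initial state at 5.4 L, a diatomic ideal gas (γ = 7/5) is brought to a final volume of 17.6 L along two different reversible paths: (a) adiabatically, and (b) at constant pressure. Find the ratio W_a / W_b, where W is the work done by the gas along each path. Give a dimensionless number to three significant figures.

W_a / W_b ≈ 0.417

Path (a) adiabatic: W = P₁V₁(1 − (V₁/V₂)^(γ−1))/(γ−1) → W_a/(P₁V₁) = 0.9416.
Path (b) isobaric: W = P₁(V₂ − V₁) → W_b/(P₁V₁) = 2.259.
W_a / W_b = 0.9416 / 2.259 = 0.4168.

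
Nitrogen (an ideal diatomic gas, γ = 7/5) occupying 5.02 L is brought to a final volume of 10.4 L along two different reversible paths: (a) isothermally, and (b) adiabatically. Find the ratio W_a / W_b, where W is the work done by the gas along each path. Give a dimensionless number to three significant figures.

Path (a) isothermal: W = P₁V₁ ln(V₂/V₁) → W_a/(P₁V₁) = 0.7284.
Path (b) adiabatic: W = P₁V₁(1 − (V₁/V₂)^(γ−1))/(γ−1) → W_b/(P₁V₁) = 0.6319.
W_a / W_b = 0.7284 / 0.6319 = 1.153.

W_a / W_b ≈ 1.15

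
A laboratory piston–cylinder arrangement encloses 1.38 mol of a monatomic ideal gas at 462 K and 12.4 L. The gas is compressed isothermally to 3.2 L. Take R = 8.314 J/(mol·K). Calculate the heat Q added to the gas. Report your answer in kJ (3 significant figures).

Q ≈ -7.18 kJ

Isothermal ⇒ ΔU = 0, so Q = W = nRT ln(V₂/V₁).
Q = (1.38)(8.314)(462) ln(3.2/12.4) = 5301 × -1.355 = -7180 J.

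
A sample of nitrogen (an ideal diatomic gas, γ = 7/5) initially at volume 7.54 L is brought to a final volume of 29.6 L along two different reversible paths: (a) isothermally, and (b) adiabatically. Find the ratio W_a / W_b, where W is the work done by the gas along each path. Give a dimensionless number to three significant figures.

W_a / W_b ≈ 1.30

Path (a) isothermal: W = P₁V₁ ln(V₂/V₁) → W_a/(P₁V₁) = 1.368.
Path (b) adiabatic: W = P₁V₁(1 − (V₁/V₂)^(γ−1))/(γ−1) → W_b/(P₁V₁) = 1.053.
W_a / W_b = 1.368 / 1.053 = 1.298.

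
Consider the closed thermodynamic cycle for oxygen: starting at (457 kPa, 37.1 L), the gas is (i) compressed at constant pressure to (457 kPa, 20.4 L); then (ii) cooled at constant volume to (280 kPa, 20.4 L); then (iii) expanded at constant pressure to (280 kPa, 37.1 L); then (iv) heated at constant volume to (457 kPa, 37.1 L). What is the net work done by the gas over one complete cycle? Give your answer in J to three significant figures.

W_net ≈ -2960 J

Constant-volume legs do no work.
W(i) = (457)(20.4 − 37.1) = -7632 J; W(iii) = (280)(37.1 − 20.4) = 4676 J.
W_net = -7632 + 4676 = -2956 J (the counter-clockwise enclosed area).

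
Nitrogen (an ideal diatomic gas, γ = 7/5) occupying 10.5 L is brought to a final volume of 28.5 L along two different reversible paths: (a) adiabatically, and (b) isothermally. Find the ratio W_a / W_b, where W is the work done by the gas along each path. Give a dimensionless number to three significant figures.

W_a / W_b ≈ 0.824

Path (a) adiabatic: W = P₁V₁(1 − (V₁/V₂)^(γ−1))/(γ−1) → W_a/(P₁V₁) = 0.8232.
Path (b) isothermal: W = P₁V₁ ln(V₂/V₁) → W_b/(P₁V₁) = 0.9985.
W_a / W_b = 0.8232 / 0.9985 = 0.8244.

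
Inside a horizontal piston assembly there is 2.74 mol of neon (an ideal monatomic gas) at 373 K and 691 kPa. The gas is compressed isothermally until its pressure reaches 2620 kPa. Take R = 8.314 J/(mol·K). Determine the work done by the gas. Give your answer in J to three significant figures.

Isothermal process: W = nRT ln(V₂/V₁) = nRT ln(P₁/P₂).
W = (2.74)(8.314)(373) × ln(691/2620)
  = 8497 × ln(0.2637) = 8497 × -1.333
W_by_gas = -11325 J.

W ≈ -11300 J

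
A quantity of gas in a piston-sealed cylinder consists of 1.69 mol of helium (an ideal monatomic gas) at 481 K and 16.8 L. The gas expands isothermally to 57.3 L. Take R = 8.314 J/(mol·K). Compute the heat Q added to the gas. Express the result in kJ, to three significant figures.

Q ≈ 8.29 kJ

Isothermal ⇒ ΔU = 0, so Q = W = nRT ln(V₂/V₁).
Q = (1.69)(8.314)(481) ln(57.3/16.8) = 6758 × 1.227 = 8292 J.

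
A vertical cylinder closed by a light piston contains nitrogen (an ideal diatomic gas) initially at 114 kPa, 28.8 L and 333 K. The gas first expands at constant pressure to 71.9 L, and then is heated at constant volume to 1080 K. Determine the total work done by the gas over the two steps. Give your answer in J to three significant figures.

W_total ≈ 4910 J

Step 1 (isobaric): W = PΔV = (114 kPa)(71.9 − 28.8 L) = 4913 J.
Step 2 (isochoric): W = 0 (constant volume).
W_total = 4913 + 0 = 4913 J.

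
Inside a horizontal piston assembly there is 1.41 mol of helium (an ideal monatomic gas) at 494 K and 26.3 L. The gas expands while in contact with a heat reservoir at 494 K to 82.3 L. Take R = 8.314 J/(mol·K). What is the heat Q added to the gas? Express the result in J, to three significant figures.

Q ≈ 6610 J

Isothermal ⇒ ΔU = 0, so Q = W = nRT ln(V₂/V₁).
Q = (1.41)(8.314)(494) ln(82.3/26.3) = 5791 × 1.141 = 6606 J.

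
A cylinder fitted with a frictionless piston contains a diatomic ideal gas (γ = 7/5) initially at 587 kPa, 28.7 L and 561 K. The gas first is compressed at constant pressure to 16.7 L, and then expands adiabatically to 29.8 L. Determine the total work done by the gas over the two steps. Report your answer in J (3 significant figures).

Step 1 (isobaric): W = PΔV = (587 kPa)(16.7 − 28.7 L) = -7044 J.
After step 1: P = 587 kPa, V = 16.7 L, T = 326.4 K.
Step 2 (adiabatic): W = (P₁V₁ − P₂V₂)/(γ−1) = (9803 − 7776)/0.4 = 5067 J.
W_total = -7044 + 5067 = -1977 J.

W_total ≈ -1980 J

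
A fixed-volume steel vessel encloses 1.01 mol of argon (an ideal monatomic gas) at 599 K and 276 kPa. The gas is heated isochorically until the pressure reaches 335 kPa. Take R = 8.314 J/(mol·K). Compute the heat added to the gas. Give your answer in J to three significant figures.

Q ≈ 1610 J

Constant volume ⇒ W = 0, so Q = ΔU = nCᵥΔT with Cᵥ = 3R/2 = 12.47 J/(mol·K).
At constant V, T₂/T₁ = P₂/P₁ ⇒ ΔT = T₁(P₂/P₁ − 1) = 599·(335/276 − 1) = 128 K.
ΔU = (1.01)(12.47)(128) = 1613 J.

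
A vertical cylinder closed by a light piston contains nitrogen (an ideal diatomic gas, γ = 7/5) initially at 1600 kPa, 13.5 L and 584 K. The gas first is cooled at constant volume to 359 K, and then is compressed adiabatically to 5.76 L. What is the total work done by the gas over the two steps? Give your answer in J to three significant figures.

W_total ≈ -13500 J

Step 1 (isochoric): W = 0 (constant volume).
After step 1: P = 983.6 kPa (V unchanged).
Step 2 (adiabatic): W = (P₁V₁ − P₂V₂)/(γ−1) = (13278 − 18668)/0.4 = -13475 J.
W_total = 0 − 13475 = -13475 J.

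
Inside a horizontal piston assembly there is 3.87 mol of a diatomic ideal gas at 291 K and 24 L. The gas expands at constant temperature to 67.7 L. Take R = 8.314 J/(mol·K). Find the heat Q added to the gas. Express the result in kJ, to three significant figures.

Q ≈ 9.71 kJ

Isothermal ⇒ ΔU = 0, so Q = W = nRT ln(V₂/V₁).
Q = (3.87)(8.314)(291) ln(67.7/24) = 9363 × 1.037 = 9710 J.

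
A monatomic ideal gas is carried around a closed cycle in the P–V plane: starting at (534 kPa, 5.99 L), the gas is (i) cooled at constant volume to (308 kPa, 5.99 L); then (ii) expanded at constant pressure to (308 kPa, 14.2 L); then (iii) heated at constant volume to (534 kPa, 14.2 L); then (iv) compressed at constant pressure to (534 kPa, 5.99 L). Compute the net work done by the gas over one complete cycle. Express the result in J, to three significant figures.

W_net ≈ -1860 J

Constant-volume legs do no work.
W(ii) = (308)(14.2 − 5.99) = 2529 J; W(iv) = (534)(5.99 − 14.2) = -4384 J.
W_net = 2529 − 4384 = -1855 J (the counter-clockwise enclosed area).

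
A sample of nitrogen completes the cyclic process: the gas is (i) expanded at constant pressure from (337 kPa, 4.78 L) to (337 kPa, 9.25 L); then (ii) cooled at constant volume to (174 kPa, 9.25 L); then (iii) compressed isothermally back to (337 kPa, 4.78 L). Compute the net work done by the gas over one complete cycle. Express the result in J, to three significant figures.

W_net ≈ 444 J

Leg (i): W = PΔV = (337)(9.25 − 4.78) = 1506 J.
Leg (ii): W = 0.
Leg (iii): W = PᵢVᵢ ln(V_f/Vᵢ) = (1610) ln(4.78/9.25) = -1063 J.
W_net = 1506 − 1063 = 443.8 J.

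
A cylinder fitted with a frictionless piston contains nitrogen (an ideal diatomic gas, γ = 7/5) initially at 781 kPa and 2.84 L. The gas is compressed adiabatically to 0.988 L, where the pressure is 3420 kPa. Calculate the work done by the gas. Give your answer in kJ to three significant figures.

Adiabatic: W = (P₁V₁ − P₂V₂)/(γ − 1) with γ = 7/5.
P₁V₁ = 2218 J, P₂V₂ = 3379 J.
W = (2218 − 3379) / 0.4 = -2902 J.

W ≈ -2.90 kJ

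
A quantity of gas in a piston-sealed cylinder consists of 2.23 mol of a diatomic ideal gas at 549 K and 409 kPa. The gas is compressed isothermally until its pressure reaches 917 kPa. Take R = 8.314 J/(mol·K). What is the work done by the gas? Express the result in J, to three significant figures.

W ≈ -8220 J

Isothermal process: W = nRT ln(V₂/V₁) = nRT ln(P₁/P₂).
W = (2.23)(8.314)(549) × ln(409/917)
  = 10179 × ln(0.446) = 10179 × -0.8074
W_by_gas = -8218 J.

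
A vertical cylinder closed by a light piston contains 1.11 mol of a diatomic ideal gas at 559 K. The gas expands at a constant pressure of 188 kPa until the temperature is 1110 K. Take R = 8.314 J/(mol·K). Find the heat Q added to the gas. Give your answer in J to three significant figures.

Q ≈ 17800 J

Isobaric: W = nRΔT = (1.11)(8.314)(551) = 5085 J.
ΔU = nCᵥΔT with Cᵥ = 5R/2: ΔU = (1.11)(20.79)(551) = 12712 J.
Q = ΔU + W = 12712 + 5085 = 17797 J.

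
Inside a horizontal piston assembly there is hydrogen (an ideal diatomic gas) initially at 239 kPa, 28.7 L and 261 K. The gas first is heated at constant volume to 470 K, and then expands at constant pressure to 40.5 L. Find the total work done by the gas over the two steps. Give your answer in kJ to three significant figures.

W_total ≈ 5.08 kJ

Step 1 (isochoric): W = 0 (constant volume).
After step 1: P = 430.4 kPa (V unchanged).
Step 2 (isobaric): W = PΔV = (430.4 kPa)(40.5 − 28.7 L) = 5079 J.
W_total = 0 + 5079 = 5079 J.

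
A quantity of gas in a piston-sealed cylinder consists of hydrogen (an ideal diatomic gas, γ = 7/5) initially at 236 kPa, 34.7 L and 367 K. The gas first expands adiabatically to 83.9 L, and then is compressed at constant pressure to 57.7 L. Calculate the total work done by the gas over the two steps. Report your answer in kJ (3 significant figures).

Step 1 (adiabatic): W = (P₁V₁ − P₂V₂)/(γ−1) = (8189 − 5753)/0.4 = 6091 J.
After step 1: P = 68.57 kPa, V = 83.9 L, T = 257.8 K.
Step 2 (isobaric): W = PΔV = (68.57 kPa)(57.7 − 83.9 L) = -1796 J.
W_total = 6091 − 1796 = 4295 J.

W_total ≈ 4.29 kJ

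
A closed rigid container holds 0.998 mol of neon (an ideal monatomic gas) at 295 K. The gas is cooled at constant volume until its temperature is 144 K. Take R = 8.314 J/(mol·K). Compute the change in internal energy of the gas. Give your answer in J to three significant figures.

Constant volume ⇒ W = 0, so Q = ΔU = nCᵥΔT with Cᵥ = 3R/2 = 12.47 J/(mol·K).
ΔU = (0.998)(12.47)(144 − 295) = -1879 J.

ΔU ≈ -1880 J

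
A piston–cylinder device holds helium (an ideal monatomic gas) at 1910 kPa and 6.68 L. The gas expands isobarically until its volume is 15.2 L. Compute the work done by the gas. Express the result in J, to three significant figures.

W ≈ 16300 J

Isobaric: W = P ΔV.
W = (1910 kPa)(15.2 − 6.68 L) = (1910)(8.52) = 16273 J.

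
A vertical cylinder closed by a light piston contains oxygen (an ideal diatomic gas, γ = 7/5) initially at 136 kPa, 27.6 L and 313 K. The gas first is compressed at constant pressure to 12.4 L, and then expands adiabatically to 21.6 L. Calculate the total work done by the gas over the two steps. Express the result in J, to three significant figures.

Step 1 (isobaric): W = PΔV = (136 kPa)(12.4 − 27.6 L) = -2067 J.
After step 1: P = 136 kPa, V = 12.4 L, T = 140.6 K.
Step 2 (adiabatic): W = (P₁V₁ − P₂V₂)/(γ−1) = (1686 − 1351)/0.4 = 839.3 J.
W_total = -2067 + 839.3 = -1228 J.

W_total ≈ -1230 J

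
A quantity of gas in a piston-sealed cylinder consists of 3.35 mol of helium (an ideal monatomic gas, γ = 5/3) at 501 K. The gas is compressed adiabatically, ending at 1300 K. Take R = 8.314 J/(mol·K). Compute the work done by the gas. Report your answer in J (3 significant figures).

W ≈ -33400 J

Adiabatic ⇒ Q = 0, so W_by = −ΔU = nCᵥ(T₁ − T₂).
Cᵥ = 3R/2 = 12.47 J/(mol·K).
W = (3.35)(12.47)(501 − 1300) = -33381 J.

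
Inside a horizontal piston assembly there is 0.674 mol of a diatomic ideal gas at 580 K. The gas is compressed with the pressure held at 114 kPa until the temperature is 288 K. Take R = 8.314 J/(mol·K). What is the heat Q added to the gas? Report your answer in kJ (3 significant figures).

Q ≈ -5.73 kJ

Isobaric: W = nRΔT = (0.674)(8.314)(-292) = -1636 J.
ΔU = nCᵥΔT with Cᵥ = 5R/2: ΔU = (0.674)(20.79)(-292) = -4091 J.
Q = ΔU + W = -4091 − 1636 = -5727 J.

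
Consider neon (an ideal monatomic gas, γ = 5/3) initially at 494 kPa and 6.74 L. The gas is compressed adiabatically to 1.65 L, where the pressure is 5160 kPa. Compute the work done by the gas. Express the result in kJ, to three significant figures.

Adiabatic: W = (P₁V₁ − P₂V₂)/(γ − 1) with γ = 5/3.
P₁V₁ = 3330 J, P₂V₂ = 8514 J.
W = (3330 − 8514) / 0.6667 = -7777 J.

W ≈ -7.78 kJ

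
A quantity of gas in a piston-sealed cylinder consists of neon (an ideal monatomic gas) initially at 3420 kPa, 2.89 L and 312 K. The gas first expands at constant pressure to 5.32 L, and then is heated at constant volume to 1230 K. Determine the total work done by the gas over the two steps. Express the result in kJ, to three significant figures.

Step 1 (isobaric): W = PΔV = (3420 kPa)(5.32 − 2.89 L) = 8311 J.
Step 2 (isochoric): W = 0 (constant volume).
W_total = 8311 + 0 = 8311 J.

W_total ≈ 8.31 kJ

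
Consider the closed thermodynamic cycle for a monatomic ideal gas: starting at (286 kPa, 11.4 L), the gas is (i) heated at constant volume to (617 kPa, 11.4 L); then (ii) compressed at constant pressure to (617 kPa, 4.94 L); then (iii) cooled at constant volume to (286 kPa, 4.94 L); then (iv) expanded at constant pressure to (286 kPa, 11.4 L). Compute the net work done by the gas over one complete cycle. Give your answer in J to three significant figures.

Constant-volume legs do no work.
W(ii) = (617)(4.94 − 11.4) = -3986 J; W(iv) = (286)(11.4 − 4.94) = 1848 J.
W_net = -3986 + 1848 = -2138 J (the counter-clockwise enclosed area).

W_net ≈ -2140 J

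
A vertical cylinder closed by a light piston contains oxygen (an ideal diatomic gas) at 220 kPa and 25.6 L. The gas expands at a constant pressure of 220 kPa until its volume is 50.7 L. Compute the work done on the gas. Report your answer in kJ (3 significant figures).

W ≈ -5.52 kJ

Isobaric: W = P ΔV.
W = (220 kPa)(50.7 − 25.6 L) = (220)(25.1) = 5522 J.
Work on gas = −W_by = -5522 J.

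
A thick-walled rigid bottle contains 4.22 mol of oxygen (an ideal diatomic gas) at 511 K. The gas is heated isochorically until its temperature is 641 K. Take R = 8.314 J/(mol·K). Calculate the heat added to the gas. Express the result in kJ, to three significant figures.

Constant volume ⇒ W = 0, so Q = ΔU = nCᵥΔT with Cᵥ = 5R/2 = 20.79 J/(mol·K).
ΔU = (4.22)(20.79)(641 − 511) = 11403 J.

Q ≈ 11.4 kJ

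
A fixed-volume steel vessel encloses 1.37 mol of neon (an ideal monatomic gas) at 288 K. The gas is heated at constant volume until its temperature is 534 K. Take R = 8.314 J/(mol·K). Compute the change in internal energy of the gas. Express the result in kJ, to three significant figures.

ΔU ≈ 4.20 kJ

Constant volume ⇒ W = 0, so Q = ΔU = nCᵥΔT with Cᵥ = 3R/2 = 12.47 J/(mol·K).
ΔU = (1.37)(12.47)(534 − 288) = 4203 J.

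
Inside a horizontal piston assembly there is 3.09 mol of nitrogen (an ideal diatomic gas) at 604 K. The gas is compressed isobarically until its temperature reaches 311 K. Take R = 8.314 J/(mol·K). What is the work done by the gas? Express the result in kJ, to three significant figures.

Isobaric: W = P ΔV = nR ΔT.
W = (3.09)(8.314)(311 − 604) = -7527 J.

W ≈ -7.53 kJ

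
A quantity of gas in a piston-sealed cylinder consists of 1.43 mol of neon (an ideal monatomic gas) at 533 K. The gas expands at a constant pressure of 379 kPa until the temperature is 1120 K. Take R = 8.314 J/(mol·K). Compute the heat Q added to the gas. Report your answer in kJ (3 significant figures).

Isobaric: W = nRΔT = (1.43)(8.314)(587) = 6979 J.
ΔU = nCᵥΔT with Cᵥ = 3R/2: ΔU = (1.43)(12.47)(587) = 10468 J.
Q = ΔU + W = 10468 + 6979 = 17447 J.

Q ≈ 17.4 kJ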